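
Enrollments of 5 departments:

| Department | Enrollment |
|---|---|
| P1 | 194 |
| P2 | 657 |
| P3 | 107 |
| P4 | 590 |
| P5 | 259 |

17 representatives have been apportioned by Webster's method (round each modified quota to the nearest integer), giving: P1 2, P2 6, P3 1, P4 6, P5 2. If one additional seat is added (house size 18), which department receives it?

Priority for the next seat is population ÷ (current seats + 0.5).
Priorities: P1 77.600, P2 101.077, P3 71.333, P4 90.769, P5 103.600.
Highest priority: P5.

P5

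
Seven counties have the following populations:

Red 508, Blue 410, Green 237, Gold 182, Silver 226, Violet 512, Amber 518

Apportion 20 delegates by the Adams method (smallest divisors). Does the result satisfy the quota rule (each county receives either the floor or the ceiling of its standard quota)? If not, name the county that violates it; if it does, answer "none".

none

Standard quotas: Red 3.918, Blue 3.162, Green 1.828, Gold 1.404, Silver 1.743, Violet 3.949, Amber 3.995.
Adams allocation: Red 3, Blue 3, Green 2, Gold 2, Silver 2, Violet 4, Amber 4.
Every allocation lies between the lower and upper quota.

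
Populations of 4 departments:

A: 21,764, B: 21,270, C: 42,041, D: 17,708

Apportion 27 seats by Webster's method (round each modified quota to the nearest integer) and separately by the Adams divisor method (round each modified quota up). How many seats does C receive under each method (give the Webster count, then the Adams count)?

11 and 10

Webster: A 6, B 5, C 11, D 5.
Adams: A 6, B 6, C 10, D 5.
C gets 11 under Webster and 10 under Adams.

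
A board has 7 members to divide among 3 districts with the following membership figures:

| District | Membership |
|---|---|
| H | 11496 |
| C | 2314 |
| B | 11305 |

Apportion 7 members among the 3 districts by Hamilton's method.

The standard divisor is 25115/7 ≈ 3587.857.
Standard quotas: H 3.2041, C 0.6450, B 3.1509.
Lower quotas: H 3, C 0, B 3 (sum 6, leaving 1 seat).
Remainders in descending order: C 0.6450, H 0.2041, B 0.1509.
The surplus seat goes to C.

H 3, C 1, B 3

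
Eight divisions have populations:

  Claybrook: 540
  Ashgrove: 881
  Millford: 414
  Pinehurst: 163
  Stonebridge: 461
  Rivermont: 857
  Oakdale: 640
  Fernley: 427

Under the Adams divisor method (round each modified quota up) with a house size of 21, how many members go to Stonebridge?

2

Standard divisor 4383/21 ≈ 208.714; standard quotas: Claybrook 2.587, Ashgrove 4.221, Millford 1.984, Pinehurst 0.781, Stonebridge 2.209, Rivermont 4.106, Oakdale 3.066, Fernley 2.046.
Rounding up gives 3, 5, 2, 1, 3, 5, 4, 3 = 26 seats, so the divisor must be adjusted.
With modified divisor 250: modified quotas Claybrook 2.160, Ashgrove 3.524, Millford 1.656, Pinehurst 0.652, Stonebridge 1.844, Rivermont 3.428, Oakdale 2.560, Fernley 1.708.
Rounding up: Claybrook 3, Ashgrove 4, Millford 2, Pinehurst 1, Stonebridge 2, Rivermont 4, Oakdale 3, Fernley 2 (total 21).
Stonebridge receives 2.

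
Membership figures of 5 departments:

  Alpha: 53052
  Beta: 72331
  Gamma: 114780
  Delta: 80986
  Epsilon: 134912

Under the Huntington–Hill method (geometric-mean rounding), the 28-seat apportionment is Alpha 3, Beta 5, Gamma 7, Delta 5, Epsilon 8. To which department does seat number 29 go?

Priority for the next seat is population ÷ (√(s·(s+1))).
Priorities: Alpha 15314.793, Beta 13205.773, Gamma 15338.123, Delta 14785.953, Epsilon 15899.532.
Highest priority: Epsilon.

Epsilon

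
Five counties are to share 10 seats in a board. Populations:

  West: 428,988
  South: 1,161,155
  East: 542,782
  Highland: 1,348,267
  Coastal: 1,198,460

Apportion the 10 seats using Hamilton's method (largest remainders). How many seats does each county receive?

West 1, South 2, East 1, Highland 3, Coastal 3

The standard divisor is 4679652/10 ≈ 467965.2.
Standard quotas: West 0.9167, South 2.4813, East 1.1599, Highland 2.8811, Coastal 2.5610.
Lower quotas: West 0, South 2, East 1, Highland 2, Coastal 2 (sum 7, leaving 3 seats).
Remainders in descending order: West 0.9167, Highland 0.8811, Coastal 0.5610, South 0.4813, East 0.1599.
The surplus seats go to West, Highland, Coastal.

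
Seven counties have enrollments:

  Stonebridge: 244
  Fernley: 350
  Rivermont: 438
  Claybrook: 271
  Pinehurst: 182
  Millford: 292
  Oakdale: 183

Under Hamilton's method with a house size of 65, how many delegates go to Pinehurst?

6

Standard divisor: 1960 ÷ 65 ≈ 30.154.
Standard quotas: Stonebridge 8.092, Fernley 11.607, Rivermont 14.526, Claybrook 8.987, Pinehurst 6.036, Millford 9.684, Oakdale 6.069.
Lower quotas: Stonebridge 8, Fernley 11, Rivermont 14, Claybrook 8, Pinehurst 6, Millford 9, Oakdale 6 (sum 62, leaving 3 seats).
Remainders in descending order: Claybrook 0.987, Millford 0.684, Fernley 0.607, Rivermont 0.526, Stonebridge 0.092, Oakdale 0.069, Pinehurst 0.036.
Largest remainders: Claybrook, Millford, Fernley receive the extra seats.
Pinehurst receives 6.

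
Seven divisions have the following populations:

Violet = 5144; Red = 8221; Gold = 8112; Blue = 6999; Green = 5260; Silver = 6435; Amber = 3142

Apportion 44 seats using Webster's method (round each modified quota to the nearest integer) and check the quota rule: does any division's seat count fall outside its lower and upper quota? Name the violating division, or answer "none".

none

Standard quotas: Violet 5.226, Red 8.351, Gold 8.241, Blue 7.110, Green 5.343, Silver 6.537, Amber 3.192.
Webster allocation: Violet 5, Red 9, Gold 8, Blue 7, Green 5, Silver 7, Amber 3.
Every allocation lies between the lower and upper quota.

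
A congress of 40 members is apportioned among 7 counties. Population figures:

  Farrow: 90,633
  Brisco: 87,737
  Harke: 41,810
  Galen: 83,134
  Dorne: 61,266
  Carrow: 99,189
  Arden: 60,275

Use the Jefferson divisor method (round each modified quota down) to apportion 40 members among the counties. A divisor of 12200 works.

With modified divisor 12200: modified quotas Farrow 7.429, Brisco 7.192, Harke 3.427, Galen 6.814, Dorne 5.022, Carrow 8.130, Arden 4.941.
Rounding down: Farrow 7, Brisco 7, Harke 3, Galen 6, Dorne 5, Carrow 8, Arden 4 (total 40).

Farrow 7, Brisco 7, Harke 3, Galen 6, Dorne 5, Carrow 8, Arden 4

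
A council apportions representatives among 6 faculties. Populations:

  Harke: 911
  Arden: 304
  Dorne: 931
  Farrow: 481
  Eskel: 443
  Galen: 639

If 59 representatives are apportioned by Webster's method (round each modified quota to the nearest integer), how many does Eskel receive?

7

Standard divisor 3709/59 ≈ 62.864; standard quotas: Harke 14.492, Arden 4.836, Dorne 14.810, Farrow 7.651, Eskel 7.047, Galen 10.165.
Rounding to the nearest integer gives Harke 14, Arden 5, Dorne 15, Farrow 8, Eskel 7, Galen 10 — total 59, matching the house size, so no adjustment is needed.
Eskel receives 7.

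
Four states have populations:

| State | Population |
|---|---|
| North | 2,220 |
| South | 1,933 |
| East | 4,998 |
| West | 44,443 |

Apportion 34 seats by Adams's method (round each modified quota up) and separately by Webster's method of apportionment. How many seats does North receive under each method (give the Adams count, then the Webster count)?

2 and 1

Adams: North 2, South 2, East 3, West 27.
Webster: North 1, South 1, East 3, West 29.
North gets 2 under Adams and 1 under Webster.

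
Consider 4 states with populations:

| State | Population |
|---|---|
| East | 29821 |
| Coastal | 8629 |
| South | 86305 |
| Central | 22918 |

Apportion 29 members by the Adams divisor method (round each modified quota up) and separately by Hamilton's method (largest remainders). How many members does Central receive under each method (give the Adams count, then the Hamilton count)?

5 and 4

Adams: East 6, Coastal 2, South 16, Central 5.
Hamilton: East 6, Coastal 2, South 17, Central 4.
Central gets 5 under Adams and 4 under Hamilton.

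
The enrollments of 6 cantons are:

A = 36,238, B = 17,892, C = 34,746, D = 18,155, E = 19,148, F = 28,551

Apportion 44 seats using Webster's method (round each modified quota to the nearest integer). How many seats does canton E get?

Standard divisor 154730/44 ≈ 3516.591; standard quotas: A 10.305, B 5.088, C 9.881, D 5.163, E 5.445, F 8.119.
Rounding to the nearest integer gives 10, 5, 10, 5, 5, 8 = 43 seats, so the divisor must be adjusted.
With modified divisor 3466: modified quotas A 10.455, B 5.162, C 10.025, D 5.238, E 5.525, F 8.237.
Rounding to the nearest integer: A 10, B 5, C 10, D 5, E 6, F 8 (total 44).
E receives 6.

6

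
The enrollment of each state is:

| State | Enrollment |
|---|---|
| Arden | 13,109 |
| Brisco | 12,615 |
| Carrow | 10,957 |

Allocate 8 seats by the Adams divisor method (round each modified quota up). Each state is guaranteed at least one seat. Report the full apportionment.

Arden=3, Brisco=3, Carrow=2

Standard divisor 36681/8 ≈ 4585.125; standard quotas: Arden 2.859, Brisco 2.751, Carrow 2.390.
Rounding up gives 3, 3, 3 = 9 seats, so the divisor must be adjusted.
With modified divisor 5900: modified quotas Arden 2.222, Brisco 2.138, Carrow 1.857.
Rounding up: Arden 3, Brisco 3, Carrow 2 (total 8).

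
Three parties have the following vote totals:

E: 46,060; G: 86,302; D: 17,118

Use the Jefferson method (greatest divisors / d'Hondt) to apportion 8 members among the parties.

Standard divisor 149480/8 ≈ 18685; standard quotas: E 2.465, G 4.619, D 0.916.
Rounding down gives 2, 4, 0 = 6 seats, so the divisor must be adjusted.
With modified divisor 16200: modified quotas E 2.843, G 5.327, D 1.057.
Rounding down: E 2, G 5, D 1 (total 8).

E: 2, G: 5, D: 1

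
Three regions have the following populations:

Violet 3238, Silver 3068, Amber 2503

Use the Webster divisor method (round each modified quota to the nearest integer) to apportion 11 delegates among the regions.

Standard divisor 8809/11 ≈ 800.818; standard quotas: Violet 4.043, Silver 3.831, Amber 3.126.
Rounding to the nearest integer gives Violet 4, Silver 4, Amber 3 — total 11, matching the house size, so no adjustment is needed.

Violet: 4, Silver: 4, Amber: 3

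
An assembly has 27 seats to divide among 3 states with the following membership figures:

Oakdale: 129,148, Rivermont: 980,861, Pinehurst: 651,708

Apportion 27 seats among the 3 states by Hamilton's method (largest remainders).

Standard divisor: 1761717 ÷ 27 ≈ 65248.778.
Standard quotas: Oakdale 1.9793, Rivermont 15.0326, Pinehurst 9.9880.
Lower quotas: Oakdale 1, Rivermont 15, Pinehurst 9 (sum 25, leaving 2 seats).
Remainders in descending order: Pinehurst 0.9880, Oakdale 0.9793, Rivermont 0.0326.
The surplus seats go to Pinehurst, Oakdale.

Oakdale=2, Rivermont=15, Pinehurst=10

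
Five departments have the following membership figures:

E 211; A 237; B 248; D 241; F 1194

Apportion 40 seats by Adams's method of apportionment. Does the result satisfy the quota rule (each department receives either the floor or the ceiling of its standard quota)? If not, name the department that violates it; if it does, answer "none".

F

Standard quotas: E 3.961, A 4.449, B 4.655, D 4.524, F 22.412.
Adams allocation: E 4, A 5, B 5, D 5, F 21.
F has quota 22.412 (lower 22, upper 23) but receives 21 — outside the quota interval.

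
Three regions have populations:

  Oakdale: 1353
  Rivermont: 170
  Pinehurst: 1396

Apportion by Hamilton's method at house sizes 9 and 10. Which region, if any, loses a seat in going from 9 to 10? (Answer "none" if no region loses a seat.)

Rivermont

At 9 seats: Oakdale 4, Rivermont 1, Pinehurst 4.
At 10 seats: Oakdale 5, Rivermont 0, Pinehurst 5.
Rivermont drops from 1 to 0.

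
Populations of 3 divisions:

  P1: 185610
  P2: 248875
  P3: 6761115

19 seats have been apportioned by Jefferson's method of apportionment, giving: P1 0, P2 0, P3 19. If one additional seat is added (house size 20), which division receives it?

Priority for the next seat is population ÷ (current seats + 1).
Priorities: P1 185610.000, P2 248875.000, P3 338055.750.
Highest priority: P3.

P3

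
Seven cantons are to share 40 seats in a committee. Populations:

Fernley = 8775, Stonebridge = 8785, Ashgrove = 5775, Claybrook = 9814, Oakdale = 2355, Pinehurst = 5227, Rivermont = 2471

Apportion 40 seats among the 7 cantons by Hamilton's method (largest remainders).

Total 43202; standard divisor 43202/40 ≈ 1080.05.
Standard quotas: Fernley 8.1246, Stonebridge 8.1339, Ashgrove 5.3470, Claybrook 9.0866, Oakdale 2.1805, Pinehurst 4.8396, Rivermont 2.2879.
Lower quotas: Fernley 8, Stonebridge 8, Ashgrove 5, Claybrook 9, Oakdale 2, Pinehurst 4, Rivermont 2 (sum 38, leaving 2 seats).
Remainders in descending order: Pinehurst 0.8396, Ashgrove 0.3470, Rivermont 0.2879, Oakdale 0.1805, Stonebridge 0.1339, Fernley 0.1246, Claybrook 0.0866.
The surplus seats go to Pinehurst, Ashgrove.

Fernley=8; Stonebridge=8; Ashgrove=6; Claybrook=9; Oakdale=2; Pinehurst=5; Rivermont=2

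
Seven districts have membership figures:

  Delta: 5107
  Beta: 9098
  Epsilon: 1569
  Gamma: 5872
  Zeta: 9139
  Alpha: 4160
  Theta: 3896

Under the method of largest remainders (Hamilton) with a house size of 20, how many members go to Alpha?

2

Standard divisor: 38841 ÷ 20 ≈ 1942.05.
Standard quotas: Delta 2.6297, Beta 4.6847, Epsilon 0.8079, Gamma 3.0236, Zeta 4.7059, Alpha 2.1421, Theta 2.0061.
Lower quotas: Delta 2, Beta 4, Epsilon 0, Gamma 3, Zeta 4, Alpha 2, Theta 2 (sum 17, leaving 3 seats).
Remainders in descending order: Epsilon 0.8079, Zeta 0.7059, Beta 0.6847, Delta 0.6297, Alpha 0.1421, Gamma 0.0236, Theta 0.0061.
Largest remainders: Epsilon, Zeta, Beta receive the extra seats.
Alpha receives 2.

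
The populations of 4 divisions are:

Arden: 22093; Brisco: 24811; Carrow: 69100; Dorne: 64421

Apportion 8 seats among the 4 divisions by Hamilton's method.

The standard divisor is 180425/8 ≈ 22553.125.
Standard quotas: Arden 0.9796, Brisco 1.1001, Carrow 3.0639, Dorne 2.8564.
Lower quotas: Arden 0, Brisco 1, Carrow 3, Dorne 2 (sum 6, leaving 2 seats).
Remainders in descending order: Arden 0.9796, Dorne 0.8564, Brisco 0.1001, Carrow 0.0639.
The surplus seats go to Arden, Dorne.

Arden=1, Brisco=1, Carrow=3, Dorne=3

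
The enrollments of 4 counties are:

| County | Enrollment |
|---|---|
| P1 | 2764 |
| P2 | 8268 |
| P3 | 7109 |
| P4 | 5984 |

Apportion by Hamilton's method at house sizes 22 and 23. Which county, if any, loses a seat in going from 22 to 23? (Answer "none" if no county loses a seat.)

At 22 seats: P1 3, P2 8, P3 6, P4 5.
At 23 seats: P1 2, P2 8, P3 7, P4 6.
P1 drops from 3 to 2.

P1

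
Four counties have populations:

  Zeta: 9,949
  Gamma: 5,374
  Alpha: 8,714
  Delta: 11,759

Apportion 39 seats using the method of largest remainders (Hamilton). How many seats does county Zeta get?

Standard divisor: 35796 ÷ 39 ≈ 917.846.
Standard quotas: Zeta 10.8395, Gamma 5.8550, Alpha 9.4940, Delta 12.8115.
Lower quotas: Zeta 10, Gamma 5, Alpha 9, Delta 12 (sum 36, leaving 3 seats).
Remainders in descending order: Gamma 0.8550, Zeta 0.8395, Delta 0.8115, Alpha 0.4940.
Largest remainders: Gamma, Zeta, Delta receive the extra seats.
Zeta receives 11.

11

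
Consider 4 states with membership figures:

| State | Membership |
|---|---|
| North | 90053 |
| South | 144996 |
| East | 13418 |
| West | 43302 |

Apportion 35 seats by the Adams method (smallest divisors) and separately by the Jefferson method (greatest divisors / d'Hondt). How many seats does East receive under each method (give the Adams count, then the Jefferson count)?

2 and 1

Adams: North 11, South 17, East 2, West 5.
Jefferson: North 11, South 18, East 1, West 5.
East gets 2 under Adams and 1 under Jefferson.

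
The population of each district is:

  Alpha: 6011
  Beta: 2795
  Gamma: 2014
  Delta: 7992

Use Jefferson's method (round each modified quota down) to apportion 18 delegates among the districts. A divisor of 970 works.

Alpha: 6, Beta: 2, Gamma: 2, Delta: 8

With modified divisor 970: modified quotas Alpha 6.197, Beta 2.881, Gamma 2.076, Delta 8.239.
Rounding down: Alpha 6, Beta 2, Gamma 2, Delta 8 (total 18).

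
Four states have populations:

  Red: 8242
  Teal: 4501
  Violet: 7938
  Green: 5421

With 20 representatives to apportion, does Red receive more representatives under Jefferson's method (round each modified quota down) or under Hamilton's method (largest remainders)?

Jefferson

Jefferson: Red 7, Teal 3, Violet 6, Green 4.
Hamilton: Red 6, Teal 4, Violet 6, Green 4.
Red gets 7 under Jefferson and 6 under Hamilton.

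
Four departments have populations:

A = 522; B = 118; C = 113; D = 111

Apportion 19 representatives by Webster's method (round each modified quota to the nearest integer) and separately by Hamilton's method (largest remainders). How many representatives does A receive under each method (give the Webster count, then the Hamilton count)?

12 and 11

Webster: A 12, B 3, C 2, D 2.
Hamilton: A 11, B 3, C 3, D 2.
A gets 12 under Webster and 11 under Hamilton.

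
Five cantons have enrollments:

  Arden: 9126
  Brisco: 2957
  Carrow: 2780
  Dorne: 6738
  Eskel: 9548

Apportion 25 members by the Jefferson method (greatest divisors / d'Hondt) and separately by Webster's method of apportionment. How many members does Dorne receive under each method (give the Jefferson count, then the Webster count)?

Jefferson: Arden 8, Brisco 2, Carrow 2, Dorne 5, Eskel 8.
Webster: Arden 7, Brisco 2, Carrow 2, Dorne 6, Eskel 8.
Dorne gets 5 under Jefferson and 6 under Webster.

5 and 6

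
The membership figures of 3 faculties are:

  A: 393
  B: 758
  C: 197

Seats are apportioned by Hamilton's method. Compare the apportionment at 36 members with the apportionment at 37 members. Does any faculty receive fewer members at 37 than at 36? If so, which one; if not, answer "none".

none

At 36 seats: A 11, B 20, C 5.
At 37 seats: A 11, B 21, C 5.
No faculty's allocation decreased.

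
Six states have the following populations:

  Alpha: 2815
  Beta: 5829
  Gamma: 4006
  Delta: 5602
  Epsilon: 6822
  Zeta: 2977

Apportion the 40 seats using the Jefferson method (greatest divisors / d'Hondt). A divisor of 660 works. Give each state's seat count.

With modified divisor 660: modified quotas Alpha 4.265, Beta 8.832, Gamma 6.070, Delta 8.488, Epsilon 10.336, Zeta 4.511.
Rounding down: Alpha 4, Beta 8, Gamma 6, Delta 8, Epsilon 10, Zeta 4 (total 40).

Alpha 4, Beta 8, Gamma 6, Delta 8, Epsilon 10, Zeta 4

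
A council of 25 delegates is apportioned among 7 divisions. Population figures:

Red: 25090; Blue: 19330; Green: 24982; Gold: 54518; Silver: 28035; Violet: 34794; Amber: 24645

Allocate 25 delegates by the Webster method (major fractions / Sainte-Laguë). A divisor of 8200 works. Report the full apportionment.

Red=3, Blue=2, Green=3, Gold=7, Silver=3, Violet=4, Amber=3

With modified divisor 8200: modified quotas Red 3.060, Blue 2.357, Green 3.047, Gold 6.649, Silver 3.419, Violet 4.243, Amber 3.005.
Rounding to the nearest integer: Red 3, Blue 2, Green 3, Gold 7, Silver 3, Violet 4, Amber 3 (total 25).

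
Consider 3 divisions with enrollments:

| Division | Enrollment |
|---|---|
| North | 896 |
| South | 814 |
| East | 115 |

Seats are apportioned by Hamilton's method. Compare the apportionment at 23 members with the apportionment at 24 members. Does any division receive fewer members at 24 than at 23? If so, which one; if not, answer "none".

At 23 seats: North 11, South 10, East 2.
At 24 seats: North 12, South 11, East 1.
East drops from 2 to 1.

East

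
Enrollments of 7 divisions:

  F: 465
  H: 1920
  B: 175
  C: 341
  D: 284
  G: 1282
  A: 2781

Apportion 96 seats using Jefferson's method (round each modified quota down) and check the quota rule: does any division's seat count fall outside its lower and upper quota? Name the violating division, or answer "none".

A

Standard quotas: F 6.159, H 25.430, B 2.318, C 4.517, D 3.762, G 16.980, A 36.834.
Jefferson allocation: F 6, H 26, B 2, C 4, D 3, G 17, A 38.
A has quota 36.834 (lower 36, upper 37) but receives 38 — outside the quota interval.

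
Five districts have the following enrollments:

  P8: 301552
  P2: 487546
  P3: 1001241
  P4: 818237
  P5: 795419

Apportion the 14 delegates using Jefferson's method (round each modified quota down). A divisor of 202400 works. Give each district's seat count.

P8: 1; P2: 2; P3: 4; P4: 4; P5: 3

With modified divisor 202400: modified quotas P8 1.490, P2 2.409, P3 4.947, P4 4.043, P5 3.930.
Rounding down: P8 1, P2 2, P3 4, P4 4, P5 3 (total 14).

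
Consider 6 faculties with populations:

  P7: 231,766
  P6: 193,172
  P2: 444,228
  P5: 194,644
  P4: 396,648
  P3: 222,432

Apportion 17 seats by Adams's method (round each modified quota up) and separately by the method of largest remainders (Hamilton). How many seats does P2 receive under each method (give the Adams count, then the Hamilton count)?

Adams: P7 3, P6 2, P2 4, P5 2, P4 4, P3 2.
Hamilton: P7 2, P6 2, P2 5, P5 2, P4 4, P3 2.
P2 gets 4 under Adams and 5 under Hamilton.

4 and 5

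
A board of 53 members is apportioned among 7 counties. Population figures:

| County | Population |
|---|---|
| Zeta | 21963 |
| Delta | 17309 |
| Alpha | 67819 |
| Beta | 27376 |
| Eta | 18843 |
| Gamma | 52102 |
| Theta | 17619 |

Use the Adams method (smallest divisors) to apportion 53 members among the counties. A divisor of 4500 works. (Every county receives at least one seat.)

Zeta: 5; Delta: 4; Alpha: 16; Beta: 7; Eta: 5; Gamma: 12; Theta: 4

With modified divisor 4500: modified quotas Zeta 4.881, Delta 3.846, Alpha 15.071, Beta 6.084, Eta 4.187, Gamma 11.578, Theta 3.915.
Rounding up: Zeta 5, Delta 4, Alpha 16, Beta 7, Eta 5, Gamma 12, Theta 4 (total 53).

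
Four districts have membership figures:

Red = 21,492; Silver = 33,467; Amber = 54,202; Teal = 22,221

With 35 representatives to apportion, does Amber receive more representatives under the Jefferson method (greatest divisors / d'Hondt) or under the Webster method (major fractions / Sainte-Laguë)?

Jefferson: Red 5, Silver 9, Amber 15, Teal 6.
Webster: Red 6, Silver 9, Amber 14, Teal 6.
Amber gets 15 under Jefferson and 14 under Webster.

Jefferson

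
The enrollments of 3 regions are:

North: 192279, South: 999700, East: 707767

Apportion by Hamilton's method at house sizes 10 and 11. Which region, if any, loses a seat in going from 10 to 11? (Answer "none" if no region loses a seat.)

At 10 seats: North 1, South 5, East 4.
At 11 seats: North 1, South 6, East 4.
No region's allocation decreased.

none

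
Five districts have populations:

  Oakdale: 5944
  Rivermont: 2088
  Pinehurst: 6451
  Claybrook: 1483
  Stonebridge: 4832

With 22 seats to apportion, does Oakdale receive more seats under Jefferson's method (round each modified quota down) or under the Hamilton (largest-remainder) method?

Jefferson

Jefferson: Oakdale 7, Rivermont 2, Pinehurst 7, Claybrook 1, Stonebridge 5.
Hamilton: Oakdale 6, Rivermont 2, Pinehurst 7, Claybrook 2, Stonebridge 5.
Oakdale gets 7 under Jefferson and 6 under Hamilton.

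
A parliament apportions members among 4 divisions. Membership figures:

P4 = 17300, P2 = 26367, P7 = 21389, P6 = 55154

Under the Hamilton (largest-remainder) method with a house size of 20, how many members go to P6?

9

The standard divisor is 120210/20 ≈ 6010.5.
Standard quotas: P4 2.8783, P2 4.3868, P7 3.5586, P6 9.1763.
Lower quotas: P4 2, P2 4, P7 3, P6 9 (sum 18, leaving 2 seats).
Remainders in descending order: P4 0.8783, P7 0.5586, P2 0.3868, P6 0.1763.
The surplus seats go to P4, P7.
P6 receives 9.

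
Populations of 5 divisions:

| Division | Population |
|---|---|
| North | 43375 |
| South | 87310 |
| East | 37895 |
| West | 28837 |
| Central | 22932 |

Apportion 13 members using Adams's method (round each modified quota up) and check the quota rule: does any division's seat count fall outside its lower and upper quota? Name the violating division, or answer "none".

Standard quotas: North 2.559, South 5.151, East 2.236, West 1.701, Central 1.353.
Adams allocation: North 2, South 5, East 2, West 2, Central 2.
Every allocation lies between the lower and upper quota.

none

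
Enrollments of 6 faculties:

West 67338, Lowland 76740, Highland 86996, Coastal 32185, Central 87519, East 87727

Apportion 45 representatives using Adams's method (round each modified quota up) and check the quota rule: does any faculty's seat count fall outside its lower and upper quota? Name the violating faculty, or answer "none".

none

Standard quotas: West 6.910, Lowland 7.875, Highland 8.928, Coastal 3.303, Central 8.981, East 9.003.
Adams allocation: West 7, Lowland 8, Highland 9, Coastal 3, Central 9, East 9.
Every allocation lies between the lower and upper quota.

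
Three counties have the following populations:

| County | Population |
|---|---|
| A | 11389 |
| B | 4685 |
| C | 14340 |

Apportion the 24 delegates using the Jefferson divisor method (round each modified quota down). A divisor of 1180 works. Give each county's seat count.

A 9; B 3; C 12

With modified divisor 1180: modified quotas A 9.652, B 3.970, C 12.153.
Rounding down: A 9, B 3, C 12 (total 24).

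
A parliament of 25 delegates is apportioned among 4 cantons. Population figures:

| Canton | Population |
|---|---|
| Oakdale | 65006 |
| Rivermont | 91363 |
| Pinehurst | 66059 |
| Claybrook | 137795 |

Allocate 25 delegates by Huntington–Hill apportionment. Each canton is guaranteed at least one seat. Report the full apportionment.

Oakdale: 5, Rivermont: 6, Pinehurst: 5, Claybrook: 9

With divisor 14530: modified quotas Oakdale 4.474, Rivermont 6.288, Pinehurst 4.546, Claybrook 9.483.
Geometric-mean thresholds: Oakdale √(4·5)=4.472, Rivermont √(6·7)=6.481, Pinehurst √(4·5)=4.472, Claybrook √(9·10)=9.487.
Each quota rounded against its threshold gives Oakdale 5, Rivermont 6, Pinehurst 5, Claybrook 9 (total 25).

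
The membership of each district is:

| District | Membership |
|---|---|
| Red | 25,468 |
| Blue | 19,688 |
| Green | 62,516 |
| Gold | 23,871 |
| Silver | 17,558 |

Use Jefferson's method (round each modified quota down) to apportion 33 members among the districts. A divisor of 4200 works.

Red 6, Blue 4, Green 14, Gold 5, Silver 4

With modified divisor 4200: modified quotas Red 6.064, Blue 4.688, Green 14.885, Gold 5.684, Silver 4.180.
Rounding down: Red 6, Blue 4, Green 14, Gold 5, Silver 4 (total 33).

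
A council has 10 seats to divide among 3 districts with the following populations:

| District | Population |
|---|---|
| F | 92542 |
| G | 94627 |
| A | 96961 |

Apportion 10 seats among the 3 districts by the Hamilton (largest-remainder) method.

F 3, G 3, A 4

The standard divisor is 284130/10 = 28413.
Standard quotas: F 3.2570, G 3.3304, A 3.4126.
Lower quotas: F 3, G 3, A 3 (sum 9, leaving 1 seat).
Remainders in descending order: A 0.4126, G 0.3304, F 0.2570.
Largest remainder: A receives the extra seat.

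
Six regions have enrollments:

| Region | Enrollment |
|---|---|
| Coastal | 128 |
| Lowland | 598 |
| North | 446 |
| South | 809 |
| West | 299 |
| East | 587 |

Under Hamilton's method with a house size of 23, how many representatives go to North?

Total 2867; standard divisor 2867/23 ≈ 124.652.
Standard quotas: Coastal 1.027, Lowland 4.797, North 3.578, South 6.490, West 2.399, East 4.709.
Lower quotas: Coastal 1, Lowland 4, North 3, South 6, West 2, East 4 (sum 20, leaving 3 seats).
Remainders in descending order: Lowland 0.797, East 0.709, North 0.578, South 0.490, West 0.399, Coastal 0.027.
The surplus seats go to Lowland, East, North.
North receives 4.

4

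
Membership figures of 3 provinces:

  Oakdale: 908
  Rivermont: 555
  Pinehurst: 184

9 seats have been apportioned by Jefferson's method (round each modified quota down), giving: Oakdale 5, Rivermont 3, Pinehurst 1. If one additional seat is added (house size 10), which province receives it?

Oakdale

Priority for the next seat is population ÷ (current seats + 1).
Priorities: Oakdale 151.333, Rivermont 138.750, Pinehurst 92.000.
Highest priority: Oakdale.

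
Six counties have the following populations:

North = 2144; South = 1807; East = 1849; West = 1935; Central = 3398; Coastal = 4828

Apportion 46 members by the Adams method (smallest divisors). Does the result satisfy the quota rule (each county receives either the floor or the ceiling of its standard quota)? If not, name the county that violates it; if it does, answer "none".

Standard quotas: North 6.179, South 5.208, East 5.329, West 5.577, Central 9.793, Coastal 13.914.
Adams allocation: North 6, South 5, East 5, West 6, Central 10, Coastal 14.
Every allocation lies between the lower and upper quota.

none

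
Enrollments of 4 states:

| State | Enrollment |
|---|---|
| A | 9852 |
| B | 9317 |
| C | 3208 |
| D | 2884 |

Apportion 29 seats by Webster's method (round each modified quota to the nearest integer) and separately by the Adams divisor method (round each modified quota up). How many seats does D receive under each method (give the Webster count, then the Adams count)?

3 and 4

Webster: A 11, B 11, C 4, D 3.
Adams: A 11, B 10, C 4, D 4.
D gets 3 under Webster and 4 under Adams.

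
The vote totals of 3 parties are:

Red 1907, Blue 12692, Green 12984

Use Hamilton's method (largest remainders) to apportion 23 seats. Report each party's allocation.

The standard divisor is 27583/23 ≈ 1199.261.
Standard quotas: Red 1.5901, Blue 10.5832, Green 10.8267.
Lower quotas: Red 1, Blue 10, Green 10 (sum 21, leaving 2 seats).
Remainders in descending order: Green 0.8267, Red 0.5901, Blue 0.5832.
Largest remainders: Green, Red receive the extra seats.

Red: 2; Blue: 10; Green: 11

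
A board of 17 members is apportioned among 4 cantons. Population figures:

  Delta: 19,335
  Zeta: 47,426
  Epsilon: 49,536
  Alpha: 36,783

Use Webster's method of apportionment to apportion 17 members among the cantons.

Delta 2; Zeta 5; Epsilon 6; Alpha 4

Standard divisor 153080/17 ≈ 9004.706; standard quotas: Delta 2.147, Zeta 5.267, Epsilon 5.501, Alpha 4.085.
Rounding to the nearest integer gives Delta 2, Zeta 5, Epsilon 6, Alpha 4 — total 17, matching the house size, so no adjustment is needed.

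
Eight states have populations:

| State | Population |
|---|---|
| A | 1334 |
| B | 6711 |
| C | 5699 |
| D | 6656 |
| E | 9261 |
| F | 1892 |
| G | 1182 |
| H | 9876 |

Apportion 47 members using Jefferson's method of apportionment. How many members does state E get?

Standard divisor 42611/47 ≈ 906.617; standard quotas: A 1.471, B 7.402, C 6.286, D 7.342, E 10.215, F 2.087, G 1.304, H 10.893.
Rounding down gives 1, 7, 6, 7, 10, 2, 1, 10 = 44 seats, so the divisor must be adjusted.
With modified divisor 835: modified quotas A 1.598, B 8.037, C 6.825, D 7.971, E 11.091, F 2.266, G 1.416, H 11.828.
Rounding down: A 1, B 8, C 6, D 7, E 11, F 2, G 1, H 11 (total 47).
E receives 11.

11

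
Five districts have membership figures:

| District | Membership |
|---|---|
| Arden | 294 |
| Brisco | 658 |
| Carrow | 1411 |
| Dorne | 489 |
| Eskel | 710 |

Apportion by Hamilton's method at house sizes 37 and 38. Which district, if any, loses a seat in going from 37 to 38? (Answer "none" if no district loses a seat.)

none

At 37 seats: Arden 3, Brisco 7, Carrow 15, Dorne 5, Eskel 7.
At 38 seats: Arden 3, Brisco 7, Carrow 15, Dorne 5, Eskel 8.
No district's allocation decreased.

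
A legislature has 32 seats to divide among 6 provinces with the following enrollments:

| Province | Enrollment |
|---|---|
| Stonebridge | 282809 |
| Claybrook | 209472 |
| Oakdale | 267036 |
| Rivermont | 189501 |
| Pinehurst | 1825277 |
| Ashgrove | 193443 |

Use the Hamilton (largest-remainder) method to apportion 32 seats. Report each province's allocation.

Stonebridge=3; Claybrook=2; Oakdale=3; Rivermont=2; Pinehurst=20; Ashgrove=2

Standard divisor: 2967538 ÷ 32 ≈ 92735.562.
Standard quotas: Stonebridge 3.0496, Claybrook 2.2588, Oakdale 2.8795, Rivermont 2.0435, Pinehurst 19.6826, Ashgrove 2.0860.
Lower quotas: Stonebridge 3, Claybrook 2, Oakdale 2, Rivermont 2, Pinehurst 19, Ashgrove 2 (sum 30, leaving 2 seats).
Remainders in descending order: Oakdale 0.8795, Pinehurst 0.6826, Claybrook 0.2588, Ashgrove 0.0860, Stonebridge 0.0496, Rivermont 0.0435.
The surplus seats go to Oakdale, Pinehurst.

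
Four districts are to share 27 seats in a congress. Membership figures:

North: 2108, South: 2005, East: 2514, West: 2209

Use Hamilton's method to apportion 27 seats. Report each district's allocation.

The standard divisor is 8836/27 ≈ 327.259.
Standard quotas: North 6.441, South 6.127, East 7.682, West 6.750.
Lower quotas: North 6, South 6, East 7, West 6 (sum 25, leaving 2 seats).
Remainders in descending order: West 0.750, East 0.682, North 0.441, South 0.127.
The surplus seats go to West, East.

North 6, South 6, East 8, West 7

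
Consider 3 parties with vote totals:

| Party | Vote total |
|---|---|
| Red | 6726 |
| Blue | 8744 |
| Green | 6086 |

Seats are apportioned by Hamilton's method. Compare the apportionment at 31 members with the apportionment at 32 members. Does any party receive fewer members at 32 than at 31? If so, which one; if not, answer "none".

At 31 seats: Red 10, Blue 12, Green 9.
At 32 seats: Red 10, Blue 13, Green 9.
No party's allocation decreased.

none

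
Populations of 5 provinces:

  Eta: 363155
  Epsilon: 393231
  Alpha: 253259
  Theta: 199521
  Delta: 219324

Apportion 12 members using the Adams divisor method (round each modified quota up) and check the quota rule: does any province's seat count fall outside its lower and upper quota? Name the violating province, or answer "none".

Standard quotas: Eta 3.051, Epsilon 3.303, Alpha 2.127, Theta 1.676, Delta 1.842.
Adams allocation: Eta 3, Epsilon 3, Alpha 2, Theta 2, Delta 2.
Every allocation lies between the lower and upper quota.

none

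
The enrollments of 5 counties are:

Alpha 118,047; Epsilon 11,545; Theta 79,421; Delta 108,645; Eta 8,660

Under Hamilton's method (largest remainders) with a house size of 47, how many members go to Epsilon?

Total 326318; standard divisor 326318/47 ≈ 6942.936.
Standard quotas: Alpha 17.0025, Epsilon 1.6628, Theta 11.4391, Delta 15.6483, Eta 1.2473.
Lower quotas: Alpha 17, Epsilon 1, Theta 11, Delta 15, Eta 1 (sum 45, leaving 2 seats).
Remainders in descending order: Epsilon 0.6628, Delta 0.6483, Theta 0.4391, Eta 0.2473, Alpha 0.0025.
Largest remainders: Epsilon, Delta receive the extra seats.
Epsilon receives 2.

2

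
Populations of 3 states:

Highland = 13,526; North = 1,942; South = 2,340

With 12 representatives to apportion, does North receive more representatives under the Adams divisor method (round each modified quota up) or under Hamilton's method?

Adams: Highland 8, North 2, South 2.
Hamilton: Highland 9, North 1, South 2.
North gets 2 under Adams and 1 under Hamilton.

Adams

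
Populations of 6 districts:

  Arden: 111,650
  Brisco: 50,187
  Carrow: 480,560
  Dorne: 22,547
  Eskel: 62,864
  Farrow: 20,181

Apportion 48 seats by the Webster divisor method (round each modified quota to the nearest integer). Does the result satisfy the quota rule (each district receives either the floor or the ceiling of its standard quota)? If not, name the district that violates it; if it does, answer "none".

Standard quotas: Arden 7.165, Brisco 3.221, Carrow 30.839, Dorne 1.447, Eskel 4.034, Farrow 1.295.
Webster allocation: Arden 7, Brisco 3, Carrow 32, Dorne 1, Eskel 4, Farrow 1.
Carrow has quota 30.839 (lower 30, upper 31) but receives 32 — outside the quota interval.

Carrow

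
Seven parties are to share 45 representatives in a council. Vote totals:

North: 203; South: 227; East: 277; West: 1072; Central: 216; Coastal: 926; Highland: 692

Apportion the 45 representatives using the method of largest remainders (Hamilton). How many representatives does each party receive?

North: 2; South: 3; East: 3; West: 13; Central: 3; Coastal: 12; Highland: 9

The standard divisor is 3613/45 ≈ 80.289.
Standard quotas: North 2.528, South 2.827, East 3.450, West 13.352, Central 2.690, Coastal 11.533, Highland 8.619.
Lower quotas: North 2, South 2, East 3, West 13, Central 2, Coastal 11, Highland 8 (sum 41, leaving 4 seats).
Remainders in descending order: South 0.827, Central 0.690, Highland 0.619, Coastal 0.533, North 0.528, East 0.450, West 0.352.
The surplus seats go to South, Central, Highland, Coastal.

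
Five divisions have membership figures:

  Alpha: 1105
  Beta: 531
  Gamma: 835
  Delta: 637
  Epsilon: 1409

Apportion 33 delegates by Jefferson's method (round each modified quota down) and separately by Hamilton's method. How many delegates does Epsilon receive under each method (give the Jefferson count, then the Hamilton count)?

11 and 10

Jefferson: Alpha 8, Beta 4, Gamma 6, Delta 4, Epsilon 11.
Hamilton: Alpha 8, Beta 4, Gamma 6, Delta 5, Epsilon 10.
Epsilon gets 11 under Jefferson and 10 under Hamilton.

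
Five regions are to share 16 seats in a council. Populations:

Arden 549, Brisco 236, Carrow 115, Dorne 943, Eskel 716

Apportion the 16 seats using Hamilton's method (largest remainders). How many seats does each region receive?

The standard divisor is 2559/16 ≈ 159.938.
Standard quotas: Arden 3.433, Brisco 1.476, Carrow 0.719, Dorne 5.896, Eskel 4.477.
Lower quotas: Arden 3, Brisco 1, Carrow 0, Dorne 5, Eskel 4 (sum 13, leaving 3 seats).
Remainders in descending order: Dorne 0.896, Carrow 0.719, Eskel 0.477, Brisco 0.476, Arden 0.433.
The surplus seats go to Dorne, Carrow, Eskel.

Arden: 3, Brisco: 1, Carrow: 1, Dorne: 6, Eskel: 5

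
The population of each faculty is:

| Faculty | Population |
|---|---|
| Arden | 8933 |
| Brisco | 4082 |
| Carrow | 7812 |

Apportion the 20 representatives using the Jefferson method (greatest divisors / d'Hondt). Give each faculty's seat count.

Arden 9, Brisco 4, Carrow 7

Standard divisor 20827/20 ≈ 1041.35; standard quotas: Arden 8.578, Brisco 3.920, Carrow 7.502.
Rounding down gives 8, 3, 7 = 18 seats, so the divisor must be adjusted.
With modified divisor 980: modified quotas Arden 9.115, Brisco 4.165, Carrow 7.971.
Rounding down: Arden 9, Brisco 4, Carrow 7 (total 20).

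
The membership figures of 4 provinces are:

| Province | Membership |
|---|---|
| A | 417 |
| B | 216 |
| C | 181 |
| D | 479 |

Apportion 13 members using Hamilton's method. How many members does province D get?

5

Total 1293; standard divisor 1293/13 ≈ 99.462.
Standard quotas: A 4.193, B 2.172, C 1.820, D 4.816.
Lower quotas: A 4, B 2, C 1, D 4 (sum 11, leaving 2 seats).
Remainders in descending order: C 0.820, D 0.816, A 0.193, B 0.172.
Largest remainders: C, D receive the extra seats.
D receives 5.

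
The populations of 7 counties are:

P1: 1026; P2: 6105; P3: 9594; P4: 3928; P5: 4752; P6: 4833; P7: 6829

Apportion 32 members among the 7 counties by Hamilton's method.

The standard divisor is 37067/32 ≈ 1158.344.
Standard quotas: P1 0.8857, P2 5.2705, P3 8.2825, P4 3.3910, P5 4.1024, P6 4.1723, P7 5.8955.
Lower quotas: P1 0, P2 5, P3 8, P4 3, P5 4, P6 4, P7 5 (sum 29, leaving 3 seats).
Remainders in descending order: P7 0.8955, P1 0.8857, P4 0.3910, P3 0.2825, P2 0.2705, P6 0.1723, P5 0.1024.
Largest remainders: P7, P1, P4 receive the extra seats.

P1: 1, P2: 5, P3: 8, P4: 4, P5: 4, P6: 4, P7: 6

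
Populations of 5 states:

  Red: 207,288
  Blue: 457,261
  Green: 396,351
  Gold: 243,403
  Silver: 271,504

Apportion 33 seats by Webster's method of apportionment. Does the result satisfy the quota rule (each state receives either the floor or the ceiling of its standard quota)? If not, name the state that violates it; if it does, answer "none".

Standard quotas: Red 4.341, Blue 9.576, Green 8.300, Gold 5.097, Silver 5.686.
Webster allocation: Red 4, Blue 10, Green 8, Gold 5, Silver 6.
Every allocation lies between the lower and upper quota.

none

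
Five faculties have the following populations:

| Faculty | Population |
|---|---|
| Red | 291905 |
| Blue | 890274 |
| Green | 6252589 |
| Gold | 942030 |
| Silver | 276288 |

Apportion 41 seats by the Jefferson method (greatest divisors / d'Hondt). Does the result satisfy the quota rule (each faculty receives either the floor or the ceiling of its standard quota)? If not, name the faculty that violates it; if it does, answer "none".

Green

Standard quotas: Red 1.383, Blue 4.218, Green 29.626, Gold 4.464, Silver 1.309.
Jefferson allocation: Red 1, Blue 4, Green 31, Gold 4, Silver 1.
Green has quota 29.626 (lower 29, upper 30) but receives 31 — outside the quota interval.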